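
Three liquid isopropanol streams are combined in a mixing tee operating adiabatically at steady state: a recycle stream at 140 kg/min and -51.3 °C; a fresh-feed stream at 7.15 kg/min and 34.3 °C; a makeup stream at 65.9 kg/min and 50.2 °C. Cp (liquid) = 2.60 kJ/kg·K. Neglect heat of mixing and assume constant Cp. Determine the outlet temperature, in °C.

T_out = -17.0 °C

No heat crosses the boundary, so H_out = H_in.
Σ ṁᵢCp,ᵢTᵢ = 140×2.60×-51.3 + 7.15×2.60×34.3 + 65.9×2.60×50.2 = -9434.3
Σ ṁᵢCp,ᵢ = 140×2.60 + 7.15×2.60 + 65.9×2.60 = 553.93
T_out = -9434.3 / 553.93 = -17.032 °C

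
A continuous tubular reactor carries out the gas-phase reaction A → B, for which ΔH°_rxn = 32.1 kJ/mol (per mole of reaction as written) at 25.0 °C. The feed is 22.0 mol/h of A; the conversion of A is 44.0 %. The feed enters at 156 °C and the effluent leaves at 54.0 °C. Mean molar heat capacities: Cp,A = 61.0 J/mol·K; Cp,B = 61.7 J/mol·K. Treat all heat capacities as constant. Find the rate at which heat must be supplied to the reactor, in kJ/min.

Q_in = 2.90 kJ/min

Extent of reaction ξ = 0.440 × 22.0 = 9.68 mol/h
Reaction term: ξ·ΔH°_rxn = 9.68 × 32.1 = 310.73 kJ/h
Sensible, feed 156→25 °C: -175.8 kJ/h
Outlet flows (mol/h): A 12.32, B 9.68
Sensible, products 25→54.0 °C: 39.115 kJ/h
Q = ΔH = 174.04 kJ/h = 0.048345 kW
Heat supplied = 2.9007 kJ/min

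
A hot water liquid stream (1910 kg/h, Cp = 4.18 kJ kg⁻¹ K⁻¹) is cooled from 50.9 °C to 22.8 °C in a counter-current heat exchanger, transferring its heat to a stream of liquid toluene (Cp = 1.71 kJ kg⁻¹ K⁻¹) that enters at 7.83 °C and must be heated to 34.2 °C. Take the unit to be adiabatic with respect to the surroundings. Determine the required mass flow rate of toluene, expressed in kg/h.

ṁ_c = 4980 kg/h

Heat released by hot stream: Q = 1910 × 4.18 × (50.9 − 22.8) = 224340 kJ/h
Energy balance on cold side (adiabatic exchanger): Q = ṁ_c·Cp_c·(T_c,out − T_c,in)
ṁ_c = 224340 / [1.71 × (34.2 − 7.83)] = 4975.2 kg/h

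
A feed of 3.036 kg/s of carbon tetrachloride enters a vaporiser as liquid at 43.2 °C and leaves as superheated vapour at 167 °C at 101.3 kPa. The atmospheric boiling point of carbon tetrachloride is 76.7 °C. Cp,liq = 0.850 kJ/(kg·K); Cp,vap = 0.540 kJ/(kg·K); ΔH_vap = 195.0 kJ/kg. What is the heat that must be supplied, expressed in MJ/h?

liquid 43.2→76.7 °C: 28.475 kJ/kg
vaporisation at 76.7 °C: 195 kJ/kg
vapour 76.7→167 °C: 48.762 kJ/kg
Δh = 28.475 + 195 + 48.762 = 272.24 kJ/kg
Q = ṁ·Δh = 3.036 kg/s × 272.24 kJ/kg = 826.51 kJ/s
|Q| = 826.51 kW = 2975.4 MJ/h

Q = 2980 MJ/h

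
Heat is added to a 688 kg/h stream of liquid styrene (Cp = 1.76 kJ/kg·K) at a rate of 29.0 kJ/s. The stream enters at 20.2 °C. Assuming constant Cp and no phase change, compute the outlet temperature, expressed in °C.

Q = 29.0 kJ/s = 104400 kJ/h
ΔT = Q/(ṁ·Cp) = 104400/(688×1.76) = 86.218 K
T_out = 20.2 + 86.218 = 106.42 °C

T_out = 106 °C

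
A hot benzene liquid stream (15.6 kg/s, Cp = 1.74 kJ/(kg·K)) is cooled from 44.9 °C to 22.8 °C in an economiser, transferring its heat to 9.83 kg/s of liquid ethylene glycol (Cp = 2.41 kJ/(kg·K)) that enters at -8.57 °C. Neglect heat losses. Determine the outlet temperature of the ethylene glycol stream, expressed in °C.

Heat released by hot stream: Q = 15.6 × 1.74 × (44.9 − 22.8) = 599.88 kJ/s
Energy balance on cold side (adiabatic exchanger): Q = ṁ_c·Cp_c·(T_c,out − T_c,in)
T_c,out = -8.57 + 599.88/(9.83 × 2.41) = 16.752 °C

T_c,out = 16.8 °C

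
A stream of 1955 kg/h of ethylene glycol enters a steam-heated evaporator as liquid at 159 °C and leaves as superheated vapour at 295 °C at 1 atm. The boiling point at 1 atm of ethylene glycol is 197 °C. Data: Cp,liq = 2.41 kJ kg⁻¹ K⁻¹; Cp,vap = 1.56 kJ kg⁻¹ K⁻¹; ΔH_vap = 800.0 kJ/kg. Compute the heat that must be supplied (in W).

Q = 567000 W

liquid 159→197 °C: 91.58 kJ/kg
vaporisation at 197 °C: 800 kJ/kg
vapour 197→295 °C: 152.88 kJ/kg
Δh = 91.58 + 800 + 152.88 = 1044.5 kJ/kg
Q = ṁ·Δh = 1955 kg/h × 1044.5 kJ/kg = 2.0419e+06 kJ/h
|Q| = 567.2 kW = 567200 W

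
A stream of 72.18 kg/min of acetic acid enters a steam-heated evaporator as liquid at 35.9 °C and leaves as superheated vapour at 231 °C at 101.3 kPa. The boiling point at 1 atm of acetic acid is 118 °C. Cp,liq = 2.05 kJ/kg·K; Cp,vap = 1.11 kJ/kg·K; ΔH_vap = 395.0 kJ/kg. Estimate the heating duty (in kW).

liquid 35.9→118 °C: 168.3 kJ/kg
vaporisation at 118 °C: 395 kJ/kg
vapour 118→231 °C: 125.43 kJ/kg
Δh = 168.3 + 395 + 125.43 = 688.74 kJ/kg
Q = ṁ·Δh = 72.18 kg/min × 688.74 kJ/kg = 49713 kJ/min
|Q| = 828.55 kW

Q = 829 kW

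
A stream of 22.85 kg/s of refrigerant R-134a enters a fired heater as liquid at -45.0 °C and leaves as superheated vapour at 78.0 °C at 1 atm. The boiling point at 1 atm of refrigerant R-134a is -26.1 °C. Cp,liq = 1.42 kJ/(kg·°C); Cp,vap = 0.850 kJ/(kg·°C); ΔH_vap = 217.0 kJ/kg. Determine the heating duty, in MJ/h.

liquid -45.0→-26.1 °C: 26.838 kJ/kg
vaporisation at -26.1 °C: 217 kJ/kg
vapour -26.1→78.0 °C: 88.485 kJ/kg
Δh = 26.838 + 217 + 88.485 = 332.32 kJ/kg
Q = ṁ·Δh = 22.85 kg/s × 332.32 kJ/kg = 7593.6 kJ/s
|Q| = 7593.6 kW = 27337 MJ/h

Q = 27300 MJ/h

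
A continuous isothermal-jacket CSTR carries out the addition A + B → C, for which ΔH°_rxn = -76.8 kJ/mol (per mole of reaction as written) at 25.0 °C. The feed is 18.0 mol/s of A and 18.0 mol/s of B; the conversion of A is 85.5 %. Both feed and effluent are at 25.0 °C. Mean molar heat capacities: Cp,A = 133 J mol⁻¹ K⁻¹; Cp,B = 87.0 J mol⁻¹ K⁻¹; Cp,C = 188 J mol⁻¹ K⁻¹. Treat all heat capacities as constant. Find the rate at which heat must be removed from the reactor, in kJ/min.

Extent of reaction ξ = 0.855 × 18.0 = 15.39 mol/s
Reaction term: ξ·ΔH°_rxn = 15.39 × -76.8 = -1182 kJ/s
Q = ΔH = -1182 kJ/s = -1182 kW
Heat removed = 70917 kJ/min

Q_out = 70900 kJ/min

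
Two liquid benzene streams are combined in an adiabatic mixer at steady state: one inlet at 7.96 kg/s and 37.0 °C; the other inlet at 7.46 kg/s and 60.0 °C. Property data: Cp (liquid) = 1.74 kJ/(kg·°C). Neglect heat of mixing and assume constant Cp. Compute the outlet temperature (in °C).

Energy balance with Q = 0: Σ ṁᵢCp,ᵢ(T_out − Tᵢ) = 0
T_out = Σ ṁᵢCp,ᵢTᵢ / Σ ṁᵢCp,ᵢ
      = 1291.3 / 26.831 = 48.127 °C

T_out = 48.1 °C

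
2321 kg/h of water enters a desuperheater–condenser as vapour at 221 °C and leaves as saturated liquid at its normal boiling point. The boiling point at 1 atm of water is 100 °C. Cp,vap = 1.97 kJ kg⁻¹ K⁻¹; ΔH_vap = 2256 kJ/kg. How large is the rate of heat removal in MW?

Q_c = 1.61 MW

vapour 221→100 °C: -238.37 kJ/kg
condensation at 100 °C: -2256 kJ/kg
Δh = -238.37 + -2256 = -2494.4 kJ/kg
Q = ṁ·Δh = 2321 kg/h × -2494.4 kJ/kg = -5.7894e+06 kJ/h
|Q| = 1608.2 kW = 1.6082 MW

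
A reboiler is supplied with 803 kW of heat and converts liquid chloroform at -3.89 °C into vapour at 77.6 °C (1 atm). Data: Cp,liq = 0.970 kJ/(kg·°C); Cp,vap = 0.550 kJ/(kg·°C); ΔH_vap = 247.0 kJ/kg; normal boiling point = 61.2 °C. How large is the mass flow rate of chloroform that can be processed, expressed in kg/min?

ṁ = 151 kg/min

Δh = 0.970×(61.2−-3.89) + 247.0 + 0.550×(77.6−61.2) = 319.16 kJ/kg
Q = 803 kW = 803 kJ/s = 48180 kJ/min
ṁ = Q/Δh = 48180 / 319.16 = 150.96 kg/min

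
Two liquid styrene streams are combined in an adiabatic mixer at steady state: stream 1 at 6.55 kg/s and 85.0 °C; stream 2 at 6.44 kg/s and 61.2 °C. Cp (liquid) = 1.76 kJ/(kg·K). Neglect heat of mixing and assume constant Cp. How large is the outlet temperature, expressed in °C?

T_out = 73.2 °C

No heat crosses the boundary, so H_out = H_in.
T_out = Σ ṁᵢCp,ᵢTᵢ / Σ ṁᵢCp,ᵢ
      = 1673.5 / 22.862 = 73.201 °C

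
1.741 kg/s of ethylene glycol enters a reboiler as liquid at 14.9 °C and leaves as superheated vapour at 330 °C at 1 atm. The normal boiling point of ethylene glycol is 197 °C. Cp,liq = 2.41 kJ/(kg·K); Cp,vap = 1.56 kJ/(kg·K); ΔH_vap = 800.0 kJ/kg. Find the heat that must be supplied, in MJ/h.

liquid 14.9→197 °C: 438.86 kJ/kg
vaporisation at 197 °C: 800 kJ/kg
vapour 197→330 °C: 207.48 kJ/kg
Δh = 438.86 + 800 + 207.48 = 1446.3 kJ/kg
Q = ṁ·Δh = 1.741 kg/s × 1446.3 kJ/kg = 2518.1 kJ/s
|Q| = 2518.1 kW = 9065.1 MJ/h

Q = 9070 MJ/h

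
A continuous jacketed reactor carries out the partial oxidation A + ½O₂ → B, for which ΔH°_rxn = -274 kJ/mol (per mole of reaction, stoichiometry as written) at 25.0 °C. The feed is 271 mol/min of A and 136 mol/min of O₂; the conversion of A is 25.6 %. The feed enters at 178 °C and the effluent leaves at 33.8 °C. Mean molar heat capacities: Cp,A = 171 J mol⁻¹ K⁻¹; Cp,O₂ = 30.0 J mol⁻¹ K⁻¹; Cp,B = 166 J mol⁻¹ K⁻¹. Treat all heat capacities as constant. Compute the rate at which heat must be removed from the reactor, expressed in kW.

Q_out = 438 kW

Extent of reaction ξ = 0.256 × 271 = 69.376 mol/min
Reaction term: ξ·ΔH°_rxn = 69.376 × -274 = -19009 kJ/min
Sensible, feed 178→25 °C: -7714.4 kJ/min
Outlet flows (mol/min): A 201.62, O₂ 101.31, B 69.376
Sensible, products 25→33.8 °C: 431.49 kJ/min
Q = ΔH = -26292 kJ/min = -438.2 kW
Heat removed = 438.2 kW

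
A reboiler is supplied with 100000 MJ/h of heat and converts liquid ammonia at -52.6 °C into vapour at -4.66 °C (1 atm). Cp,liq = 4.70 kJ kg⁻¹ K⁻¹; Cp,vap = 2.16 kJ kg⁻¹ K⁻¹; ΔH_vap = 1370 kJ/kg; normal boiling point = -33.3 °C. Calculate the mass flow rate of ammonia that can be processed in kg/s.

ṁ = 18.2 kg/s

Δh = 4.70×(-33.3−-52.6) + 1370 + 2.16×(-4.66−-33.3) = 1522.6 kJ/kg
Q = 100000 MJ/h = 27778 kJ/s = 27778 kJ/s
ṁ = Q/Δh = 27778 / 1522.6 = 18.244 kg/s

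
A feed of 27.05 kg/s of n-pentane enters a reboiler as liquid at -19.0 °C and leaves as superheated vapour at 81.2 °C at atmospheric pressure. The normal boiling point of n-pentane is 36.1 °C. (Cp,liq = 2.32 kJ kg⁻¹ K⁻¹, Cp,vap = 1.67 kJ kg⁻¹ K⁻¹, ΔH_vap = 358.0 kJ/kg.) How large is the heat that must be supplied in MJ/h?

Q = 54600 MJ/h

liquid -19.0→36.1 °C: 127.83 kJ/kg
vaporisation at 36.1 °C: 358 kJ/kg
vapour 36.1→81.2 °C: 75.317 kJ/kg
Δh = 127.83 + 358 + 75.317 = 561.15 kJ/kg
Q = ṁ·Δh = 27.05 kg/s × 561.15 kJ/kg = 15179 kJ/s
|Q| = 15179 kW = 54645 MJ/h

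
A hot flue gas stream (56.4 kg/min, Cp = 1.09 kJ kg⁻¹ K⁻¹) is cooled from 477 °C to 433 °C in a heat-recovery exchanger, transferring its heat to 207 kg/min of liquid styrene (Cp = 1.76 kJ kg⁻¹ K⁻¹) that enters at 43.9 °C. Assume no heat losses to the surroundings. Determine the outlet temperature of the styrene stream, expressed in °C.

Heat released by hot stream: Q = 56.4 × 1.09 × (477 − 433) = 2704.9 kJ/min
Energy balance on cold side (adiabatic exchanger): Q = ṁ_c·Cp_c·(T_c,out − T_c,in)
T_c,out = 43.9 + 2704.9/(207 × 1.76) = 51.325 °C

T_c,out = 51.3 °C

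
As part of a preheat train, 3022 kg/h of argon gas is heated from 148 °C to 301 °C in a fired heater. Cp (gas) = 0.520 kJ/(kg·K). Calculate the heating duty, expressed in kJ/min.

Q = 4010 kJ/min

Q = ṁ·Cp·ΔT = 3022 × 0.520 × (301 − 148) = 240430 kJ/h
Converting: 240430 / 3600 s = 66.786 kW
Heating duty = 4007.2 kJ/min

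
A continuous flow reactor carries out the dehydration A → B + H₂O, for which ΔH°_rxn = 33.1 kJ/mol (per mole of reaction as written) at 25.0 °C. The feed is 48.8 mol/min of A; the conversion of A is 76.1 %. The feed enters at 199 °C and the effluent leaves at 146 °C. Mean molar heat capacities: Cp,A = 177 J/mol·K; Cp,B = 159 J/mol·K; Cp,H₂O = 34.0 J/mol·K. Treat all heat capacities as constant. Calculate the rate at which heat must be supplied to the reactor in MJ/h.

Q_in = 50.6 MJ/h

Extent of reaction ξ = 0.761 × 48.8 = 37.137 mol/min
Reaction term: ξ·ΔH°_rxn = 37.137 × 33.1 = 1229.2 kJ/min
Sensible, feed 199→25 °C: -1502.9 kJ/min
Outlet flows (mol/min): A 11.663, B 37.137, H₂O 37.137
Sensible, products 25→146 °C: 1117 kJ/min
Q = ΔH = 843.33 kJ/min = 14.056 kW
Heat supplied = 50.6 MJ/h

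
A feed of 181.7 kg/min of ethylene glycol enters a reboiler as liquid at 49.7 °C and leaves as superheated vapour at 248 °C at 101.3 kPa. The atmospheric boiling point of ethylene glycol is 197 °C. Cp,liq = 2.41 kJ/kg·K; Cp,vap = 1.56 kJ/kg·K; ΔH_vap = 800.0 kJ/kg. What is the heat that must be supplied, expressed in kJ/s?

liquid 49.7→197 °C: 354.99 kJ/kg
vaporisation at 197 °C: 800 kJ/kg
vapour 197→248 °C: 79.56 kJ/kg
Δh = 354.99 + 800 + 79.56 = 1234.6 kJ/kg
Q = ṁ·Δh = 181.7 kg/min × 1234.6 kJ/kg = 224320 kJ/min
|Q| = 3738.6 kW

Q = 3740 kJ/s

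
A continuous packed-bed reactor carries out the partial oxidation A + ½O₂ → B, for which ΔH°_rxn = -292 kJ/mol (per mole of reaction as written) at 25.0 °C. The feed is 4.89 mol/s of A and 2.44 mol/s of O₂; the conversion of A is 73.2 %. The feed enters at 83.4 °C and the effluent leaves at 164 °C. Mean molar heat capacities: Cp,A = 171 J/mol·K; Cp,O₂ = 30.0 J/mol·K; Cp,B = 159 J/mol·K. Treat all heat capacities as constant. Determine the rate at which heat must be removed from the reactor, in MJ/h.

Extent of reaction ξ = 0.732 × 4.89 = 3.5795 mol/s
Reaction term: ξ·ΔH°_rxn = 3.5795 × -292 = -1045.2 kJ/s
Sensible, feed 83.4→25 °C: -53.108 kJ/s
Outlet flows (mol/s): A 1.3105, O₂ 0.65026, B 3.5795
Sensible, products 25→164 °C: 112.97 kJ/s
Q = ΔH = -985.35 kJ/s = -985.35 kW
Heat removed = 3547.2 MJ/h

Q_out = 3550 MJ/h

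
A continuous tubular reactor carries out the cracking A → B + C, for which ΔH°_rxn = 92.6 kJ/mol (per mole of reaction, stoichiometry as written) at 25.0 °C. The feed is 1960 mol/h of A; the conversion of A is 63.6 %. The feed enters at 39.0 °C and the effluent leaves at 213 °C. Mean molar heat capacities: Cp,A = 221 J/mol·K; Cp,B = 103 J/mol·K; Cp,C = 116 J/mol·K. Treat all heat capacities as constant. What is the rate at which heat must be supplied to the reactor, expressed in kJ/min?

Extent of reaction ξ = 0.636 × 1960 = 1246.6 mol/h
Reaction term: ξ·ΔH°_rxn = 1246.6 × 92.6 = 115430 kJ/h
Sensible, feed 39.0→25 °C: -6064.2 kJ/h
Outlet flows (mol/h): A 713.44, B 1246.6, C 1246.6
Sensible, products 25→213 °C: 80965 kJ/h
Q = ΔH = 190330 kJ/h = 52.87 kW
Heat supplied = 3172.2 kJ/min

Q_in = 3170 kJ/min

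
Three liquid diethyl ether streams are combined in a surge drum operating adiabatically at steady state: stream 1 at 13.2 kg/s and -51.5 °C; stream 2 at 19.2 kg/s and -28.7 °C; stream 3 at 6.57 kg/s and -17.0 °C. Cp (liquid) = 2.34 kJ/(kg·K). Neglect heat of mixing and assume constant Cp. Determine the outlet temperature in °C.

No heat crosses the boundary, so H_out = H_in.
T_out = Σ ṁᵢCp,ᵢTᵢ / Σ ṁᵢCp,ᵢ
      = -3141.5 / 91.19 = -34.45 °C

T_out = -34.5 °C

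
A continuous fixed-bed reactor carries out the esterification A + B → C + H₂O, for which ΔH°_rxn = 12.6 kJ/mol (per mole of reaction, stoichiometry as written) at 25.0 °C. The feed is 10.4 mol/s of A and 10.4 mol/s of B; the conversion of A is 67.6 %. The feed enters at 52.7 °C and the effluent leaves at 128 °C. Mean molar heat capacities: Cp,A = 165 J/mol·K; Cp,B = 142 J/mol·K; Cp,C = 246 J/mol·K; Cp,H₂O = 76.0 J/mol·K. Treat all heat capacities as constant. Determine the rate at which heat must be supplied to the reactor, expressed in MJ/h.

Extent of reaction ξ = 0.676 × 10.4 = 7.0304 mol/s
Reaction term: ξ·ΔH°_rxn = 7.0304 × 12.6 = 88.583 kJ/s
Sensible, feed 52.7→25 °C: -88.441 kJ/s
Outlet flows (mol/s): A 3.3696, B 3.3696, C 7.0304, H₂O 7.0304
Sensible, products 25→128 °C: 339.72 kJ/s
Q = ΔH = 339.86 kJ/s = 339.86 kW
Heat supplied = 1223.5 MJ/h

Q_in = 1220 MJ/h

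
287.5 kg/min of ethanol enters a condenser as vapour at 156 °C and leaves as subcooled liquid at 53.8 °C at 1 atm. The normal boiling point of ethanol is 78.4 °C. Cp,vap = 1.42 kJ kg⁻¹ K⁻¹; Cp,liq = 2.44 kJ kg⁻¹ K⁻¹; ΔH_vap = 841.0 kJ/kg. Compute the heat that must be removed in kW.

Q_c = 4850 kW

vapour 156→78.4 °C: -110.19 kJ/kg
condensation at 78.4 °C: -841 kJ/kg
liquid 78.4→53.8 °C: -60.024 kJ/kg
Δh = -110.19 + -841 + -60.024 = -1011.2 kJ/kg
Q = ṁ·Δh = 287.5 kg/min × -1011.2 kJ/kg = -290720 kJ/min
|Q| = 4845.4 kW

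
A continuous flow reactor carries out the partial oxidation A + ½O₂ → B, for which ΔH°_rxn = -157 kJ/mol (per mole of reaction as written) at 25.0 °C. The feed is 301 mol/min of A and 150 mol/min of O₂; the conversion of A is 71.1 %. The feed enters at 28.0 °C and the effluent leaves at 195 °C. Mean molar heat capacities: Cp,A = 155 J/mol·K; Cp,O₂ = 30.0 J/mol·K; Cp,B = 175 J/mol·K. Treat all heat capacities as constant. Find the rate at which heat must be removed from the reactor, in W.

Q_out = 415000 W

Extent of reaction ξ = 0.711 × 301 = 214.01 mol/min
Reaction term: ξ·ΔH°_rxn = 214.01 × -157 = -33600 kJ/min
Sensible, feed 28.0→25 °C: -153.47 kJ/min
Outlet flows (mol/min): A 86.989, O₂ 42.995, B 214.01
Sensible, products 25→195 °C: 8878.3 kJ/min
Q = ΔH = -24875 kJ/min = -414.58 kW
Heat removed = 414580 W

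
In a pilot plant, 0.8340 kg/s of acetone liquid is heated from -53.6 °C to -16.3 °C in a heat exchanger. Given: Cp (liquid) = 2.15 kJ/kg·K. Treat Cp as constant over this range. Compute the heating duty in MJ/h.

Q = ṁ·Cp·ΔT = 0.8340 × 2.15 × (-16.3 − -53.6) = 66.883 kJ/s
Heating duty = 240.78 MJ/h

Q = 241 MJ/h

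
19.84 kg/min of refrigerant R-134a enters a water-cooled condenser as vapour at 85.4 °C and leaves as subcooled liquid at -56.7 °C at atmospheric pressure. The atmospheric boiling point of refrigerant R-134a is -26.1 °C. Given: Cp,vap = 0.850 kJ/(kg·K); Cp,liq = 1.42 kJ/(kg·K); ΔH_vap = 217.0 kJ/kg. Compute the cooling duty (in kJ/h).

Q_c = 423000 kJ/h

vapour 85.4→-26.1 °C: -94.775 kJ/kg
condensation at -26.1 °C: -217 kJ/kg
liquid -26.1→-56.7 °C: -43.452 kJ/kg
Δh = -94.775 + -217 + -43.452 = -355.23 kJ/kg
Q = ṁ·Δh = 19.84 kg/min × -355.23 kJ/kg = -7047.7 kJ/min
|Q| = 117.46 kW = 422860 kJ/h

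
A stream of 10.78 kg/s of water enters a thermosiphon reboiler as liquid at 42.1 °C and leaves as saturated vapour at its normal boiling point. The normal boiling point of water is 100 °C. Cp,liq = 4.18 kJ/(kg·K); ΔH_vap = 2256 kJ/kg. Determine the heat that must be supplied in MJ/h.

liquid 42.1→100 °C: 242.02 kJ/kg
vaporisation at 100 °C: 2256 kJ/kg
Δh = 242.02 + 2256 = 2498 kJ/kg
Q = ṁ·Δh = 10.78 kg/s × 2498 kJ/kg = 26929 kJ/s
|Q| = 26929 kW = 96943 MJ/h

Q = 96900 MJ/h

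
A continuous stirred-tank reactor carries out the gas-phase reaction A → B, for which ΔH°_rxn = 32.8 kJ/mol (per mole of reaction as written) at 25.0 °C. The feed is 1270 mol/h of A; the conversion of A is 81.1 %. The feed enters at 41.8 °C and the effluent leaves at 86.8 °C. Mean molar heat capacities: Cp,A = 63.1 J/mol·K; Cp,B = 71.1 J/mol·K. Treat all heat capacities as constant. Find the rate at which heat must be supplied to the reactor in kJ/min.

Extent of reaction ξ = 0.811 × 1270 = 1030 mol/h
Reaction term: ξ·ΔH°_rxn = 1030 × 32.8 = 33783 kJ/h
Sensible, feed 41.8→25 °C: -1346.3 kJ/h
Outlet flows (mol/h): A 240.03, B 1030
Sensible, products 25→86.8 °C: 5461.7 kJ/h
Q = ΔH = 37898 kJ/h = 10.527 kW
Heat supplied = 631.64 kJ/min

Q_in = 632 kJ/min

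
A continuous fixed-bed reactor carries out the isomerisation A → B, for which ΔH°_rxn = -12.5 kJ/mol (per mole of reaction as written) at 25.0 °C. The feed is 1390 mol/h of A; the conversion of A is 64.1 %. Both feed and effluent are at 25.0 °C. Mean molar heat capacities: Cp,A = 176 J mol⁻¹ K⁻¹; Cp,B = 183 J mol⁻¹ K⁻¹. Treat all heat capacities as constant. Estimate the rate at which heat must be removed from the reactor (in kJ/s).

Q_out = 3.09 kJ/s

Extent of reaction ξ = 0.641 × 1390 = 890.99 mol/h
Reaction term: ξ·ΔH°_rxn = 890.99 × -12.5 = -11137 kJ/h
Q = ΔH = -11137 kJ/h = -3.0937 kW
Heat removed = 3.0937 kJ/s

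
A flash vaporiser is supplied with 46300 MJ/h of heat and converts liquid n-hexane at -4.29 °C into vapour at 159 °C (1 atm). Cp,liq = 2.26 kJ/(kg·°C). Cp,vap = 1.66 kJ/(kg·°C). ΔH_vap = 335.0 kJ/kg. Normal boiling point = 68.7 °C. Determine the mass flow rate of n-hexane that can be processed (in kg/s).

ṁ = 19.8 kg/s

Δh = 2.26×(68.7−-4.29) + 335.0 + 1.66×(159−68.7) = 649.86 kJ/kg
Q = 46300 MJ/h = 12861 kJ/s = 12861 kJ/s
ṁ = Q/Δh = 12861 / 649.86 = 19.791 kg/s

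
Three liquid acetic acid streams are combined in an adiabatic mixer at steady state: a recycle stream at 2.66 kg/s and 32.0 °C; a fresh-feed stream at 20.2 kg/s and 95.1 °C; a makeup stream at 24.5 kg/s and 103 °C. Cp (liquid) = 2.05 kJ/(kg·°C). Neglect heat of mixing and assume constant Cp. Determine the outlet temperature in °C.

Adiabatic, steady state ⇒ Σ ṁᵢCp,ᵢ(T_out − Tᵢ) = 0
T_out = Σ ṁᵢCp,ᵢTᵢ / Σ ṁᵢCp,ᵢ
      = 9285.8 / 97.088 = 95.643 °C

T_out = 95.6 °C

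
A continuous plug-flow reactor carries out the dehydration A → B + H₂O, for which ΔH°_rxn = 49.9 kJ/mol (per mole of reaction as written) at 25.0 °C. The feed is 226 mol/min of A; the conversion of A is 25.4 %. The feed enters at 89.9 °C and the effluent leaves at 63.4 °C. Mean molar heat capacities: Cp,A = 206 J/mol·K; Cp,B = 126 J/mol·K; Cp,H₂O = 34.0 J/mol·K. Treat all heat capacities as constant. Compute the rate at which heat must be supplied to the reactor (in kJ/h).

Q_in = 91800 kJ/h

Extent of reaction ξ = 0.254 × 226 = 57.404 mol/min
Reaction term: ξ·ΔH°_rxn = 57.404 × 49.9 = 2864.5 kJ/min
Sensible, feed 89.9→25 °C: -3021.5 kJ/min
Outlet flows (mol/min): A 168.6, B 57.404, H₂O 57.404
Sensible, products 25→63.4 °C: 1686.4 kJ/min
Q = ΔH = 1529.3 kJ/min = 25.489 kW
Heat supplied = 91760 kJ/h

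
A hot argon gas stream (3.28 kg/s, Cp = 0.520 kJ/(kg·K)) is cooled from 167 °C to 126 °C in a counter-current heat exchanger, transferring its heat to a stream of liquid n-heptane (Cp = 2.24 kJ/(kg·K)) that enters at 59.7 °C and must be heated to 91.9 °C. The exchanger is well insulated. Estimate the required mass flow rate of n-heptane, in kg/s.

ṁ_c = 0.970 kg/s

Heat released by hot stream: Q = 3.28 × 0.520 × (167 − 126) = 69.93 kJ/s
Energy balance on cold side (adiabatic exchanger): Q = ṁ_c·Cp_c·(T_c,out − T_c,in)
ṁ_c = 69.93 / [2.24 × (91.9 − 59.7)] = 0.96952 kg/s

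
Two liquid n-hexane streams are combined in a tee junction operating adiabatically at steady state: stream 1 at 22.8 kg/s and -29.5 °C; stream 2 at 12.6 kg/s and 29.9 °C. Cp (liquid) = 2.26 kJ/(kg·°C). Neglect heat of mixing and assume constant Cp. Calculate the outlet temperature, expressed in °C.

T_out = -8.36 °C

No heat crosses the boundary, so H_out = H_in.
T_out = Σ ṁᵢCp,ᵢTᵢ / Σ ṁᵢCp,ᵢ
      = -668.64 / 80.004 = -8.3576 °C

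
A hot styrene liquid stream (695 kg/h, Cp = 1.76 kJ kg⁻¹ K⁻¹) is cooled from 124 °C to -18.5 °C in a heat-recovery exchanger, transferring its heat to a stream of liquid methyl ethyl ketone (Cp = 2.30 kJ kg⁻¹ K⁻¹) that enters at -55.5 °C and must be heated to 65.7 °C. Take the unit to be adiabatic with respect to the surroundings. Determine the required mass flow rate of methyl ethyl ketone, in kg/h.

ṁ_c = 625 kg/h

Heat released by hot stream: Q = 695 × 1.76 × (124 − -18.5) = 174310 kJ/h
Energy balance on cold side (adiabatic exchanger): Q = ṁ_c·Cp_c·(T_c,out − T_c,in)
ṁ_c = 174310 / [2.30 × (65.7 − -55.5)] = 625.29 kg/h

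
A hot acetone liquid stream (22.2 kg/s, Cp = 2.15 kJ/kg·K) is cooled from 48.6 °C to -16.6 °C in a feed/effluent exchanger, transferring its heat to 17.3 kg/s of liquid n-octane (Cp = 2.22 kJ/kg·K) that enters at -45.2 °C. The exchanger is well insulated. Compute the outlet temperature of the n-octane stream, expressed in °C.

T_c,out = 35.8 °C

Heat released by hot stream: Q = 22.2 × 2.15 × (48.6 − -16.6) = 3112 kJ/s
Energy balance on cold side (adiabatic exchanger): Q = ṁ_c·Cp_c·(T_c,out − T_c,in)
T_c,out = -45.2 + 3112/(17.3 × 2.22) = 35.829 °C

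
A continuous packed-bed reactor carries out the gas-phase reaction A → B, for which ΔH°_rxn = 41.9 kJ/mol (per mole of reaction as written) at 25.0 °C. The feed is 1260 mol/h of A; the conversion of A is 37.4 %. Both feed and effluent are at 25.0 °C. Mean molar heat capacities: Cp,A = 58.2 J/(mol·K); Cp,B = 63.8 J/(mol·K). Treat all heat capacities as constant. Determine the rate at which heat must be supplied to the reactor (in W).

Extent of reaction ξ = 0.374 × 1260 = 471.24 mol/h
Reaction term: ξ·ΔH°_rxn = 471.24 × 41.9 = 19745 kJ/h
Q = ΔH = 19745 kJ/h = 5.4847 kW
Heat supplied = 5484.7 W

Q_in = 5480 W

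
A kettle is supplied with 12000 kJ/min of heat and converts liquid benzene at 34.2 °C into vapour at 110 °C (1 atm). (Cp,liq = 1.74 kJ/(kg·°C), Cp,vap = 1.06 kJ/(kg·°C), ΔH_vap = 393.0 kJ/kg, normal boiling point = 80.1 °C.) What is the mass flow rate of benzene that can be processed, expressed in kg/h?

ṁ = 1430 kg/h

Δh = 1.74×(80.1−34.2) + 393.0 + 1.06×(110−80.1) = 504.56 kJ/kg
Q = 12000 kJ/min = 200 kJ/s = 720000 kJ/h
ṁ = Q/Δh = 720000 / 504.56 = 1427 kg/h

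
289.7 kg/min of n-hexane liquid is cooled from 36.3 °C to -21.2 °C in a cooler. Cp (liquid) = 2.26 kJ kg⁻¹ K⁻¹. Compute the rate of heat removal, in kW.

Q = ṁ·Cp·ΔT = 289.7 × 2.26 × (-21.2 − 36.3) = -37647 kJ/min
Converting: 37647 / 60 s = 627.44 kW

Q_c = 627 kW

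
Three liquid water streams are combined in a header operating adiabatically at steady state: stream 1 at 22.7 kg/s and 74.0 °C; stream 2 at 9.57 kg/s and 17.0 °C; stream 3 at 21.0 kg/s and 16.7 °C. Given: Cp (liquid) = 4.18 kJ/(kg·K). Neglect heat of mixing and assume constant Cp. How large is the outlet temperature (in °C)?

No heat crosses the boundary, so H_out = H_in.
Σ ṁᵢCp,ᵢTᵢ = 22.7×4.18×74.0 + 9.57×4.18×17.0 + 21.0×4.18×16.7 = 9167.5
Σ ṁᵢCp,ᵢ = 22.7×4.18 + 9.57×4.18 + 21.0×4.18 = 222.67
T_out = 9167.5 / 222.67 = 41.171 °C

T_out = 41.2 °C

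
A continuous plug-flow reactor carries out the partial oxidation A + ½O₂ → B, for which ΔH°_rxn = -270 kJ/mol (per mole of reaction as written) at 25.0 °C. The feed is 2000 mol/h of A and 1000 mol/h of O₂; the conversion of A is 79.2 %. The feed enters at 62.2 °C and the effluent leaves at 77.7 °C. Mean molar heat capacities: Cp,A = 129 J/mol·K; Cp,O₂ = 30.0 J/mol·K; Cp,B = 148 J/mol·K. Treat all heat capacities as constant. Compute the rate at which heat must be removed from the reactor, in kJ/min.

Extent of reaction ξ = 0.792 × 2000 = 1584 mol/h
Reaction term: ξ·ΔH°_rxn = 1584 × -270 = -427680 kJ/h
Sensible, feed 62.2→25 °C: -10714 kJ/h
Outlet flows (mol/h): A 416, O₂ 208, B 1584
Sensible, products 25→77.7 °C: 15512 kJ/h
Q = ΔH = -422880 kJ/h = -117.47 kW
Heat removed = 7048 kJ/min

Q_out = 7050 kJ/min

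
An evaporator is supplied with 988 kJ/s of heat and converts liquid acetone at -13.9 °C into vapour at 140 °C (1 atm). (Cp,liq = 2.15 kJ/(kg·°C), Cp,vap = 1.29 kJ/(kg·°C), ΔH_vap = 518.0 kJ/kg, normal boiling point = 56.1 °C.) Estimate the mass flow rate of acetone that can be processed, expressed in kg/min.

ṁ = 76.3 kg/min

Δh = 2.15×(56.1−-13.9) + 518.0 + 1.29×(140−56.1) = 776.73 kJ/kg
Q = 988 kJ/s = 988 kJ/s = 59280 kJ/min
ṁ = Q/Δh = 59280 / 776.73 = 76.32 kg/min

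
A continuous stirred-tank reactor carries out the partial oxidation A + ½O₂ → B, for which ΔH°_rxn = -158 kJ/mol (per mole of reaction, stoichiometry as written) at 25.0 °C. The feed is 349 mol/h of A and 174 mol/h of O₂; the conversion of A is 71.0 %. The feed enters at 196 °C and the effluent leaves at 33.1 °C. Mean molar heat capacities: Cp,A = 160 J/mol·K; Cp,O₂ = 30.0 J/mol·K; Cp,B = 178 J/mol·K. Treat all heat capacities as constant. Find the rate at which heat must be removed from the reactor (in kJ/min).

Q_out = 818 kJ/min

Extent of reaction ξ = 0.710 × 349 = 247.79 mol/h
Reaction term: ξ·ΔH°_rxn = 247.79 × -158 = -39151 kJ/h
Sensible, feed 196→25 °C: -10441 kJ/h
Outlet flows (mol/h): A 101.21, O₂ 50.105, B 247.79
Sensible, products 25→33.1 °C: 500.61 kJ/h
Q = ΔH = -49091 kJ/h = -13.637 kW
Heat removed = 818.19 kJ/min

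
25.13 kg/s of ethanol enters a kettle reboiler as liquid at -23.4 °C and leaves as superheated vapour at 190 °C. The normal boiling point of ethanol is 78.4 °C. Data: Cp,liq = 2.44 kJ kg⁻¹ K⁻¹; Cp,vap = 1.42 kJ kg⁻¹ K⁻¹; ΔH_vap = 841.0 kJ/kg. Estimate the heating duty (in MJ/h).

liquid -23.4→78.4 °C: 248.39 kJ/kg
vaporisation at 78.4 °C: 841 kJ/kg
vapour 78.4→190 °C: 158.47 kJ/kg
Δh = 248.39 + 841 + 158.47 = 1247.9 kJ/kg
Q = ṁ·Δh = 25.13 kg/s × 1247.9 kJ/kg = 31359 kJ/s
|Q| = 31359 kW = 112890 MJ/h

Q = 113000 MJ/h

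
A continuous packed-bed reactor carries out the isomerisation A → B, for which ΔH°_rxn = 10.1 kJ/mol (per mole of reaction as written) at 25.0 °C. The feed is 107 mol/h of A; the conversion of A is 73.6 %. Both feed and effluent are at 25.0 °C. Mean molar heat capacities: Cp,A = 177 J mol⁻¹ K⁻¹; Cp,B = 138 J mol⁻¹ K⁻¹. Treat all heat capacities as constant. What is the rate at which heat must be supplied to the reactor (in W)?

Q_in = 221 W

Extent of reaction ξ = 0.736 × 107 = 78.752 mol/h
Reaction term: ξ·ΔH°_rxn = 78.752 × 10.1 = 795.4 kJ/h
Q = ΔH = 795.4 kJ/h = 0.22094 kW
Heat supplied = 220.94 W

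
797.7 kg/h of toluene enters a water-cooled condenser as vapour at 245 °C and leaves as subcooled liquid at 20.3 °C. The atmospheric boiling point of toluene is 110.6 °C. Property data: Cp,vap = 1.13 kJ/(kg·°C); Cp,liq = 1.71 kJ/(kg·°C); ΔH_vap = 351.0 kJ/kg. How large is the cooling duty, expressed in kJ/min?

Q_c = 8740 kJ/min

vapour 245→110.6 °C: -151.87 kJ/kg
condensation at 110.6 °C: -351 kJ/kg
liquid 110.6→20.3 °C: -154.41 kJ/kg
Δh = -151.87 + -351 + -154.41 = -657.28 kJ/kg
Q = ṁ·Δh = 797.7 kg/h × -657.28 kJ/kg = -524320 kJ/h
|Q| = 145.64 kW = 8738.6 kJ/min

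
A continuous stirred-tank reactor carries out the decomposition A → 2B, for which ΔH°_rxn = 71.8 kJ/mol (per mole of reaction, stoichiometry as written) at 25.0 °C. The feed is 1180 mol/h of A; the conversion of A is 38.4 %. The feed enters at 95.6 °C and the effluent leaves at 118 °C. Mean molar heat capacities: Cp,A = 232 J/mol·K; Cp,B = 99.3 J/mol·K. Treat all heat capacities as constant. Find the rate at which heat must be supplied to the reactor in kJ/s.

Extent of reaction ξ = 0.384 × 1180 = 453.12 mol/h
Reaction term: ξ·ΔH°_rxn = 453.12 × 71.8 = 32534 kJ/h
Sensible, feed 95.6→25 °C: -19327 kJ/h
Outlet flows (mol/h): A 726.88, B 906.24
Sensible, products 25→118 °C: 24052 kJ/h
Q = ΔH = 37259 kJ/h = 10.35 kW
Heat supplied = 10.35 kJ/s

Q_in = 10.3 kJ/s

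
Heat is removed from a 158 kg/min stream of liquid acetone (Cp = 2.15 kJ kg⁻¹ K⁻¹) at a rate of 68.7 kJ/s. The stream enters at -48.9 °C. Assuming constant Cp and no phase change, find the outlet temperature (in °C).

T_out = -61.0 °C

Q = 68.7 kJ/s = 4122 kJ/min
ΔT = Q/(ṁ·Cp) = 4122/(158×2.15) = 12.134 K
T_out = -48.9 − 12.134 = -61.034 °C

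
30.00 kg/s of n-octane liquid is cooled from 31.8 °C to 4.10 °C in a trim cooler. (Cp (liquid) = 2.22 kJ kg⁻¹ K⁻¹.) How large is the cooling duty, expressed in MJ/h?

Q_c = 6640 MJ/h

Q = ṁ·Cp·ΔT = 30.00 × 2.22 × (4.10 − 31.8) = -1844.8 kJ/s
Cooling duty = 6641.4 MJ/h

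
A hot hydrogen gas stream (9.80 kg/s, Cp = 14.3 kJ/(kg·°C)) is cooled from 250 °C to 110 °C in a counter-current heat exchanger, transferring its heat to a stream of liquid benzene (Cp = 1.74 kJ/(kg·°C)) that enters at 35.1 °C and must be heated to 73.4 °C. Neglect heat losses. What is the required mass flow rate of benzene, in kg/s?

ṁ_c = 294 kg/s

Heat released by hot stream: Q = 9.80 × 14.3 × (250 − 110) = 19620 kJ/s
Energy balance on cold side (adiabatic exchanger): Q = ṁ_c·Cp_c·(T_c,out − T_c,in)
ṁ_c = 19620 / [1.74 × (73.4 − 35.1)] = 294.4 kg/s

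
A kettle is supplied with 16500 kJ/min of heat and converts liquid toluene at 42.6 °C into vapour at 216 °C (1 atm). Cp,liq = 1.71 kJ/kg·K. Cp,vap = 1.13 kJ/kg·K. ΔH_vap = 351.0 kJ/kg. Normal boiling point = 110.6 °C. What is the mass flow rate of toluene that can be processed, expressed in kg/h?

ṁ = 1690 kg/h

Δh = 1.71×(110.6−42.6) + 351.0 + 1.13×(216−110.6) = 586.38 kJ/kg
Q = 16500 kJ/min = 275 kJ/s = 990000 kJ/h
ṁ = Q/Δh = 990000 / 586.38 = 1688.3 kg/h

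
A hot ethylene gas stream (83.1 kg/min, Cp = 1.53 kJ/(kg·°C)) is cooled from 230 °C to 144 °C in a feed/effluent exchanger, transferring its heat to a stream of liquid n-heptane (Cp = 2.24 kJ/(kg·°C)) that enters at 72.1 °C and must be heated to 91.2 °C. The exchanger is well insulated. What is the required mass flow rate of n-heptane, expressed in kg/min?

ṁ_c = 256 kg/min

Heat released by hot stream: Q = 83.1 × 1.53 × (230 − 144) = 10934 kJ/min
Energy balance on cold side (adiabatic exchanger): Q = ṁ_c·Cp_c·(T_c,out − T_c,in)
ṁ_c = 10934 / [2.24 × (91.2 − 72.1)] = 255.57 kg/min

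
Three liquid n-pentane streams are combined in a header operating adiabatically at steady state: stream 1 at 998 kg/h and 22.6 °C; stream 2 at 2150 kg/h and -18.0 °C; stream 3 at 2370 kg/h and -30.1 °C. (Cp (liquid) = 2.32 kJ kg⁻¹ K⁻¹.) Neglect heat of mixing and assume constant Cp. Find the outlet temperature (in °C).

T_out = -15.9 °C

Adiabatic, steady state ⇒ Σ ṁᵢCp,ᵢ(T_out − Tᵢ) = 0
T_out = Σ ṁᵢCp,ᵢTᵢ / Σ ṁᵢCp,ᵢ
      = -202960 / 12802 = -15.854 °C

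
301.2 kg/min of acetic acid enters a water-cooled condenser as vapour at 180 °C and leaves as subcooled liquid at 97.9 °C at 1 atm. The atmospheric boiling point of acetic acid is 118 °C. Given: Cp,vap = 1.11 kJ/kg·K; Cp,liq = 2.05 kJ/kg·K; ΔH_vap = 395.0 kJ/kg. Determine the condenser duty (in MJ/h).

Q_c = 9130 MJ/h

vapour 180→118 °C: -68.82 kJ/kg
condensation at 118 °C: -395 kJ/kg
liquid 118→97.9 °C: -41.205 kJ/kg
Δh = -68.82 + -395 + -41.205 = -505.02 kJ/kg
Q = ṁ·Δh = 301.2 kg/min × -505.02 kJ/kg = -152110 kJ/min
|Q| = 2535.2 kW = 9126.8 MJ/h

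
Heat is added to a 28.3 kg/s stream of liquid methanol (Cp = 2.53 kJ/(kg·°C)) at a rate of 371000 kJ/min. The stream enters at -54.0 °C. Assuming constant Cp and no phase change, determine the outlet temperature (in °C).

Q = 371000 kJ/min = 6183.3 kJ/s
ΔT = Q/(ṁ·Cp) = 6183.3/(28.3×2.53) = 86.361 K
T_out = -54.0 + 86.361 = 32.361 °C

T_out = 32.4 °C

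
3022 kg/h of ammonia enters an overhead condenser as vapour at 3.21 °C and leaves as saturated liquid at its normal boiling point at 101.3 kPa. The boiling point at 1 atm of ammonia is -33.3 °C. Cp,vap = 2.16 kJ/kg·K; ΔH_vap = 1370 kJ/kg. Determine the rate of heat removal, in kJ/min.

vapour 3.21→-33.3 °C: -78.862 kJ/kg
condensation at -33.3 °C: -1370 kJ/kg
Δh = -78.862 + -1370 = -1448.9 kJ/kg
Q = ṁ·Δh = 3022 kg/h × -1448.9 kJ/kg = -4.3785e+06 kJ/h
|Q| = 1216.2 kW = 72974 kJ/min

Q_c = 73000 kJ/min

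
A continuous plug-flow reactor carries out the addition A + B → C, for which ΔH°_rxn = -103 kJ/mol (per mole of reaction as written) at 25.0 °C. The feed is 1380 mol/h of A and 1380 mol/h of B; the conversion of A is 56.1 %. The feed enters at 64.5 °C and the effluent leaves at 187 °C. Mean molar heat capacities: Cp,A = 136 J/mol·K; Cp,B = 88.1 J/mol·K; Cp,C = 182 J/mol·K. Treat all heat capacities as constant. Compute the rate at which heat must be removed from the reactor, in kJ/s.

Extent of reaction ξ = 0.561 × 1380 = 774.18 mol/h
Reaction term: ξ·ΔH°_rxn = 774.18 × -103 = -79741 kJ/h
Sensible, feed 64.5→25 °C: -12216 kJ/h
Outlet flows (mol/h): A 605.82, B 605.82, C 774.18
Sensible, products 25→187 °C: 44820 kJ/h
Q = ΔH = -47136 kJ/h = -13.093 kW
Heat removed = 13.093 kJ/s

Q_out = 13.1 kJ/s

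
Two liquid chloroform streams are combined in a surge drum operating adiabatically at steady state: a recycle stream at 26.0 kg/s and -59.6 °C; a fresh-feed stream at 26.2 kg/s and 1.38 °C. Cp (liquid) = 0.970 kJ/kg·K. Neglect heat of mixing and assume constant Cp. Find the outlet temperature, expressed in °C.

T_out = -29.0 °C

Adiabatic, steady state ⇒ Σ ṁᵢCp,ᵢ(T_out − Tᵢ) = 0
T_out = Σ ṁᵢCp,ᵢTᵢ / Σ ṁᵢCp,ᵢ
      = -1468 / 50.634 = -28.993 °C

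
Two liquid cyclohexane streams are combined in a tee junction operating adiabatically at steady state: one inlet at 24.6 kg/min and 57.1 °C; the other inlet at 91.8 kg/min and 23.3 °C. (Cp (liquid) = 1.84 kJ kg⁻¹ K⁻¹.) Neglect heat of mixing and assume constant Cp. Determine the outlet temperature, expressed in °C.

T_out = 30.4 °C

No heat crosses the boundary, so H_out = H_in.
T_out = Σ ṁᵢCp,ᵢTᵢ / Σ ṁᵢCp,ᵢ
      = 6520.2 / 214.18 = 30.443 °C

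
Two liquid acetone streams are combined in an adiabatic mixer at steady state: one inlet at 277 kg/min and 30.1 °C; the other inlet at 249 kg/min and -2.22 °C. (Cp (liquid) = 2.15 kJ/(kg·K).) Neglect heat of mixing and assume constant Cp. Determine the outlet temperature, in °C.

Energy balance with Q = 0: Σ ṁᵢCp,ᵢ(T_out − Tᵢ) = 0
T_out = Σ ṁᵢCp,ᵢTᵢ / Σ ṁᵢCp,ᵢ
      = 16738 / 1130.9 = 14.8 °C

T_out = 14.8 °C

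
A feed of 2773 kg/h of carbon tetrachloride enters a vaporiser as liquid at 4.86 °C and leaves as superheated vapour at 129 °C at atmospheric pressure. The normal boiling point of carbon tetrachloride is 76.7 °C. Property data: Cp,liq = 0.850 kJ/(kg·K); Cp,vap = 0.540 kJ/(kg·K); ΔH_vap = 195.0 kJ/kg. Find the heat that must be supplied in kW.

liquid 4.86→76.7 °C: 61.064 kJ/kg
vaporisation at 76.7 °C: 195 kJ/kg
vapour 76.7→129 °C: 28.242 kJ/kg
Δh = 61.064 + 195 + 28.242 = 284.31 kJ/kg
Q = ṁ·Δh = 2773 kg/h × 284.31 kJ/kg = 788380 kJ/h
|Q| = 218.99 kW

Q = 219 kW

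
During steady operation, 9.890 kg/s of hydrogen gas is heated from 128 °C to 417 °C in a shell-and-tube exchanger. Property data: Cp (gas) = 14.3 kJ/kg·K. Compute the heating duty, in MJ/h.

Q = 147000 MJ/h

Q = ṁ·Cp·ΔT = 9.890 × 14.3 × (417 − 128) = 40872 kJ/s
Heating duty = 147140 MJ/h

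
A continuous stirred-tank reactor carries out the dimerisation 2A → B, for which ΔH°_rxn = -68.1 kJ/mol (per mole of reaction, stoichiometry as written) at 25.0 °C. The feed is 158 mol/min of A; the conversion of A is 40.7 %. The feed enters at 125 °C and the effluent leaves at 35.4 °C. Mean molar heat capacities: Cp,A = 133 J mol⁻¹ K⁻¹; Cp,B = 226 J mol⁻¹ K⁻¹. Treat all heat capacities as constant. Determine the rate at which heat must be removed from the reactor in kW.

Q_out = 68.1 kW

Extent of reaction ξ = 0.407 × 158 / 2 = 32.153 mol/min
Reaction term: ξ·ΔH°_rxn = 32.153 × -68.1 = -2189.6 kJ/min
Sensible, feed 125→25 °C: -2101.4 kJ/min
Outlet flows (mol/min): A 93.694, B 32.153
Sensible, products 25→35.4 °C: 205.17 kJ/min
Q = ΔH = -4085.8 kJ/min = -68.097 kW
Heat removed = 68.097 kW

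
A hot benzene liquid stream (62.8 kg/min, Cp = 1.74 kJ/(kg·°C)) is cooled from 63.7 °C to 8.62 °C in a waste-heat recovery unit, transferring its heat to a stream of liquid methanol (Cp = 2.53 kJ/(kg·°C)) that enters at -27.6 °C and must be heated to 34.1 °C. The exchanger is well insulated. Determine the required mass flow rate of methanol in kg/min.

ṁ_c = 38.6 kg/min

Heat released by hot stream: Q = 62.8 × 1.74 × (63.7 − 8.62) = 6018.7 kJ/min
Energy balance on cold side (adiabatic exchanger): Q = ṁ_c·Cp_c·(T_c,out − T_c,in)
ṁ_c = 6018.7 / [2.53 × (34.1 − -27.6)] = 38.556 kg/min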